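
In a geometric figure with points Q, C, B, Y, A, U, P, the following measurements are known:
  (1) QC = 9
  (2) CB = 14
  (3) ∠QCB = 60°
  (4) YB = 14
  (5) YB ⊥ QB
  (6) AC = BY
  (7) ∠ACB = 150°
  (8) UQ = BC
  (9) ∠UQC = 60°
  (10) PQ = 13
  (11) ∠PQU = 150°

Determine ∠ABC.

From the given relations: AC = BY = 14.
Step 1: By the law of cosines on triangle BCA: BA² = 14² + 14² − 2·14·14·cos(150°) = 731.48, so BA ≈ 27.05.
Step 2: By the inverse law of cosines on triangle ABC: cos(∠ABC) = (27.05² + 14² − 14²) / (2·27.05·14) = 731.48/757.29 = 0.9659, so ∠ABC = 15°.

Therefore, the measure of angle ∠ABC = 15°.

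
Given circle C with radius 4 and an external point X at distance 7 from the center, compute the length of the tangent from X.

The tangent, radius, and line from the external point to the center form a right triangle.
The right angle is where the tangent meets the radius.
By the Pythagorean theorem: tangent² + 4² = 7²
tangent² = 49 - 16 = 33
tangent = sqrt(33)

sqrt(33)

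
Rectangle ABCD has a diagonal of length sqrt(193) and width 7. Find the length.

Using the Pythagorean theorem: d^2 = a^2 + b^2
b^2 = d^2 - a^2
b^2 = 193 - 49
b^2 = 144
b = sqrt(144) = 12

12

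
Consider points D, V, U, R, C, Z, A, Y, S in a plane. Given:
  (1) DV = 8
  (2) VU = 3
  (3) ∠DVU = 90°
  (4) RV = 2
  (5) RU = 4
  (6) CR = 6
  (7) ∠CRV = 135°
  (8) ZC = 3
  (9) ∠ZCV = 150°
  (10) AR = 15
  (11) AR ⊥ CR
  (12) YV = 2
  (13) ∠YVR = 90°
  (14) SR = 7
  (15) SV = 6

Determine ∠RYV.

Step 1: By the law of cosines on triangle YVR: YR² = 2² + 2² − 2·2·2·cos(90°) = 8, so YR = 2·√2.
Step 2: By the inverse law of cosines on triangle RYV: cos(∠RYV) = ((2·√2)² + 2² − 2²) / (2·2·√2·2) = 8/11.31 = 0.7071, so ∠RYV = 45°.

Therefore, the measure of angle ∠RYV = 45°.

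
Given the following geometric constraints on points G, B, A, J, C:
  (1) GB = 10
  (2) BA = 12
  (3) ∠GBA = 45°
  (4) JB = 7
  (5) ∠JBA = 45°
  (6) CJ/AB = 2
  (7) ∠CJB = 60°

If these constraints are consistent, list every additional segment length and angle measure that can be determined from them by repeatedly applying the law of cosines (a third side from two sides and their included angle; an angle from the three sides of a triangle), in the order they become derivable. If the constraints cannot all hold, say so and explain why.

The constraints are consistent. Derivable facts, in order:
After 1 step:
- AJ ≈ 8.61
- BC ≈ 21.38
- GA ≈ 8.62
After 2 steps:
- ∠AGB = 79.88°
- ∠AJB = 99.93°
- ∠BAG = 55.12°
- ∠BAJ = 35.07°
- ∠BCJ = 16.47°
- ∠CBJ = 103.53°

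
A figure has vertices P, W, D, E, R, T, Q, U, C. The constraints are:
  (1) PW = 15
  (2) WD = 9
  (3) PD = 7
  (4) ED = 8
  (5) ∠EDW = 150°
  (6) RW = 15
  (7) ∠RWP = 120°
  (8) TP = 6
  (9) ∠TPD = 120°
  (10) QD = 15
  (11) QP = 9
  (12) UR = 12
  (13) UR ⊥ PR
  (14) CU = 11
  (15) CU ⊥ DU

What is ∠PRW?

Step 1: By the law of cosines on triangle RWP: RP² = 15² + 15² − 2·15·15·cos(120°) = 675, so RP = 15·√3.
Step 2: By the inverse law of cosines on triangle PRW: cos(∠PRW) = ((15·√3)² + 15² − 15²) / (2·15·√3·15) = 675/779.42 = 0.866, so ∠PRW = 30°.

Therefore, the measure of angle ∠PRW = 30°.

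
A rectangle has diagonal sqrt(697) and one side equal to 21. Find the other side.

The diagonal of a rectangle forms a right triangle with the two sides.
Rearranging the Pythagorean theorem: missing side = sqrt(d^2 - known^2).
= sqrt(697 - 441) = sqrt(256) = 16.

16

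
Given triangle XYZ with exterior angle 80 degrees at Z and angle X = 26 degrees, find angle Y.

angle Y = 80 - 26 = 54 degrees (exterior angle theorem).

54 degrees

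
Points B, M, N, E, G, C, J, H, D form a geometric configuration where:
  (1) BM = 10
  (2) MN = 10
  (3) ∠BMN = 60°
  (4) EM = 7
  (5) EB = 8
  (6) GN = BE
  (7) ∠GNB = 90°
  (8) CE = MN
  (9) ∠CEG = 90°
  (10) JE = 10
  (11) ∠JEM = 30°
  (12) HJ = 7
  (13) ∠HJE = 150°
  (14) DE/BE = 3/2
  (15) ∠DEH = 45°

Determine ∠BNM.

Step 1: By the law of cosines on triangle NMB: NB² = 10² + 10² − 2·10·10·cos(60°) = 100, so NB = 10.
Step 2: By the inverse law of cosines on triangle BNM: cos(∠BNM) = (10² + 10² − 10²) / (2·10·10) = 100/200 = 0.5, so ∠BNM = 60°.

Therefore, the measure of angle ∠BNM = 60°.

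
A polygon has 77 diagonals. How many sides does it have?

Using d = n(n - 3)/2, we solve 77 = n(n - 3)/2.
So n(n - 3) = 154.
Testing n = 14: 14 * 11 = 154 = 154. Correct.
The polygon has 14 sides.

14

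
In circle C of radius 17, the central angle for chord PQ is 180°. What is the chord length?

Chord = 2(17) sin(90°) = 34

34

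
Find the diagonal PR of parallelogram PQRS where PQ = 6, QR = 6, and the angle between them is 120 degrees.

Law of cosines: d^2 = 6^2 + 6^2 - 2(6)(6)cos(120°) = 108, so d = 6*sqrt(3).

6*sqrt(3)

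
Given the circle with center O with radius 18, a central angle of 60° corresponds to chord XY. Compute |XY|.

Chord = 2(18) sin(30°) = 18

18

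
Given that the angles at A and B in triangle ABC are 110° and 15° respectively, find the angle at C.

angle C = 180 - 110 - 15 = 55 degrees.

55 degrees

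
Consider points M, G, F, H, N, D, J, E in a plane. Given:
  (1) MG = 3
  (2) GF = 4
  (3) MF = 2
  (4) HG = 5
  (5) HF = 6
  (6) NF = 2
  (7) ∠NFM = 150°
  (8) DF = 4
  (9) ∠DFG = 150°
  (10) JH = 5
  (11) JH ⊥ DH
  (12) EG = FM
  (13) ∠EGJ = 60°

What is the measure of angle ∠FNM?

Step 1: By the law of cosines on triangle NFM: NM² = 2² + 2² − 2·2·2·cos(150°) = 14.93, so NM ≈ 3.86.
Step 2: By the inverse law of cosines on triangle FNM: cos(∠FNM) = (2² + 3.86² − 2²) / (2·2·3.86) = 14.93/15.45 = 0.9659, so ∠FNM = 15°.

Therefore, the measure of angle ∠FNM = 15°.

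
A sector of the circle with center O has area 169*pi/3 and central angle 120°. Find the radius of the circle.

The sector covers 120°/360° = 1/3 of the full circle.
Full circle area = 169*pi/3 / 1/3 = 169*pi.
Since full area = πr², we get r² = 169*pi/π = 169, so r = 13.

13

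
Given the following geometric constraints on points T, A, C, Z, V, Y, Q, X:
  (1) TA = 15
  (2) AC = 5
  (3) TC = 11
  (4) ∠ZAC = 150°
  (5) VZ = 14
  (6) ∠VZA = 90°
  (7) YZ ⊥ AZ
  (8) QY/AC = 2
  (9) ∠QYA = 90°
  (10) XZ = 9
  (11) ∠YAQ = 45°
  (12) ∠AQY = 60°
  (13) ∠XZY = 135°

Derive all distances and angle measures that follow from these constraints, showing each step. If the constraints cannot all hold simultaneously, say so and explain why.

These constraints are not satisfiable: (9), (11) and (12) are the three interior angles of triangle QYA, which must sum to 180°, but 90° + 45° + 60° = 195°. No planar figure meets all of them, so nothing further can be derived.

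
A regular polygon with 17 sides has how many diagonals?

Total line segments between 17 vertices = C(17,2) = 136.
Subtract the 17 sides: 136 - 17 = 119 diagonals.

119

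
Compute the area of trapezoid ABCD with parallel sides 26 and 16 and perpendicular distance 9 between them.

Area = (26 + 16) * 9 / 2 = 378 / 2 = 189

189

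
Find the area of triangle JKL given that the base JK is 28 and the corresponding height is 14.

Area = (1/2)(28)(14) = 196

196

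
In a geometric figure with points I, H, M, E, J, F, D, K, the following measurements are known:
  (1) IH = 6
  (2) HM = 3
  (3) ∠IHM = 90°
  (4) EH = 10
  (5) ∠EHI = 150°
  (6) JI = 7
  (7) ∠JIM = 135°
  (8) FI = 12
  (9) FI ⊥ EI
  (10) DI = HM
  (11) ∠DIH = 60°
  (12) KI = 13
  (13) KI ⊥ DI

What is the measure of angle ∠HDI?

From the given relations: DI = HM = 3.
Step 1: By the law of cosines on triangle DIH: DH² = 3² + 6² − 2·3·6·cos(60°) = 27, so DH = 3·√3.
Step 2: By the inverse law of cosines on triangle HDI: cos(∠HDI) = ((3·√3)² + 3² − 6²) / (2·3·√3·3) = 0/31.18 = 0, so ∠HDI = 90°.

Therefore, the measure of angle ∠HDI = 90°.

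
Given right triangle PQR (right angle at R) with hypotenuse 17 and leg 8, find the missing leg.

By the Pythagorean theorem: QR^2 = PQ^2 - PR^2
QR^2 = 17^2 - 8^2 = 289 - 64 = 225
QR = sqrt(225) = 15

15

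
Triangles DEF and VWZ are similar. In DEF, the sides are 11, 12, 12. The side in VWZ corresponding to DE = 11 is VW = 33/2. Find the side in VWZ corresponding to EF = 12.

Similar triangles have proportional sides. Setting up the proportion:
VW / DE = WZ / EF
33/2 / 11 = WZ / 12
WZ = 12 * 33/2 / 11 = 18.

18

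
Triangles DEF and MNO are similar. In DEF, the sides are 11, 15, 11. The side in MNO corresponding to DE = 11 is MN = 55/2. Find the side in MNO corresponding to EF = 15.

Similar triangles have proportional sides. Setting up the proportion:
MN / DE = NO / EF
55/2 / 11 = NO / 15
NO = 15 * 55/2 / 11 = 75/2.

75/2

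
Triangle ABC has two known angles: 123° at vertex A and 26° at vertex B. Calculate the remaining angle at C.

Let angle C = x. Then 123 + 26 + x = 180.
x = 180 - 149 = 31 degrees.

31 degrees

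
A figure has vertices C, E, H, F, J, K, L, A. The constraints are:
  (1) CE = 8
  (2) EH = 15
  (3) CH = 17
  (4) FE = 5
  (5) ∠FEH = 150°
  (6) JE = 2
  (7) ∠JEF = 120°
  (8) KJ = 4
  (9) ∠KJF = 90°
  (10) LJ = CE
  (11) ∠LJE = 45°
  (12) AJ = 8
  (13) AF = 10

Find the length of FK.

Step 1: By the law of cosines on triangle JEF: JF² = 2² + 5² − 2·2·5·cos(120°) = 39, so JF = √39.
Step 2: By the law of cosines on triangle FJK: FK² = √39² + 4² − 2·√39·4·cos(90°) = 55, so FK = √55.

Therefore, the length of FK = √55.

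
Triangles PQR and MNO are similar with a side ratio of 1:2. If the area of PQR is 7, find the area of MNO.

The ratio of areas of similar triangles = (side ratio)^2.
Side ratio = 1:2, so area ratio = 1:4.
Area of MNO / Area of PQR = 4/1
Area of MNO = 7 * 4/1 = 28

28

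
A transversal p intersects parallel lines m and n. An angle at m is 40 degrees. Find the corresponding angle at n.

Corresponding angles formed by parallel lines and a transversal are equal.
The given angle is 40 degrees.
The corresponding angle = 40 degrees.

40 degrees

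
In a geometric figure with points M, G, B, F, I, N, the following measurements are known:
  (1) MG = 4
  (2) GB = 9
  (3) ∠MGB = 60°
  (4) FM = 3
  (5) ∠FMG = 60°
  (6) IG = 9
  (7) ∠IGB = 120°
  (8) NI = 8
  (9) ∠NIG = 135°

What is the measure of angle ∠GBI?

Step 1: By the law of cosines on triangle BGI: BI² = 9² + 9² − 2·9·9·cos(120°) = 243, so BI = 9·√3.
Step 2: By the inverse law of cosines on triangle GBI: cos(∠GBI) = (9² + (9·√3)² − 9²) / (2·9·9·√3) = 243/280.59 = 0.866, so ∠GBI = 30°.

Therefore, the measure of angle ∠GBI = 30°.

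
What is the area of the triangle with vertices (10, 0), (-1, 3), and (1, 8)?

Using the Shoelace formula for a triangle:
Area = (1/2)|x0(y1 - y2) + x1(y2 - y0) + x2(y0 - y1)|
Area = (1/2)|10(3 - 8) + -1(8 - 0) + 1(0 - 3)|
Area = (1/2)|-50 + -8 + -3|
Area = (1/2)|-61|
Area = (1/2)(61)
Area = 61/2

61/2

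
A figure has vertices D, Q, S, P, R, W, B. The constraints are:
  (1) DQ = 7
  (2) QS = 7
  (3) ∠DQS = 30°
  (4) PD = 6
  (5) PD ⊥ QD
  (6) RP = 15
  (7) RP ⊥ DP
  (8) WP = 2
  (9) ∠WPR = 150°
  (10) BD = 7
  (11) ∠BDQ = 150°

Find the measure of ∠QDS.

Step 1: By the law of cosines on triangle DQS: DS² = 7² + 7² − 2·7·7·cos(30°) = 13.13, so DS ≈ 3.62.
Step 2: By the inverse law of cosines on triangle QDS: cos(∠QDS) = (7² + 3.62² − 7²) / (2·7·3.62) = 13.13/50.73 = 0.2588, so ∠QDS = 75°.

Therefore, the measure of angle ∠QDS = 75°.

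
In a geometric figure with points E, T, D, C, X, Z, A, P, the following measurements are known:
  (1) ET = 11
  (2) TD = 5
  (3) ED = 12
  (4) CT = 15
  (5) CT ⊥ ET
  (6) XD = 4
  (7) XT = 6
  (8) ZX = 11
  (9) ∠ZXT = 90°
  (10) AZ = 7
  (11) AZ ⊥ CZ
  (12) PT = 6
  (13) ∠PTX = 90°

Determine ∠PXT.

Step 1: By the law of cosines on triangle XTP: XP² = 6² + 6² − 2·6·6·cos(90°) = 72, so XP = 6·√2.
Step 2: By the inverse law of cosines on triangle PXT: cos(∠PXT) = ((6·√2)² + 6² − 6²) / (2·6·√2·6) = 72/101.82 = 0.7071, so ∠PXT = 45°.

Therefore, the measure of angle ∠PXT = 45°.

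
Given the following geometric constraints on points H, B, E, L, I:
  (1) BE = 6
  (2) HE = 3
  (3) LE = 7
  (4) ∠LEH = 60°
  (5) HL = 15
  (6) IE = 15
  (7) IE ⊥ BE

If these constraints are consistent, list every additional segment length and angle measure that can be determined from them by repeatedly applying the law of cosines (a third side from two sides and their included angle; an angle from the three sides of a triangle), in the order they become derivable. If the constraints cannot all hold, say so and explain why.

These constraints are not satisfiable: by the triangle inequality in triangle EHL, (2) HE = 3 and (3) LE = 7 force HL ≤ 3 + 7 = 10, but (5) says HL = 15. No planar figure meets all of them, so nothing further can be derived.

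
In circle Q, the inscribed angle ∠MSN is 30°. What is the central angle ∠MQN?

Central angle = 2 × 30° = 60° (inscribed angle theorem).

60°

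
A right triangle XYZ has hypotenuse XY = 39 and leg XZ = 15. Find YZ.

By the Pythagorean theorem: YZ^2 = XY^2 - XZ^2
YZ^2 = 39^2 - 15^2 = 1521 - 225 = 1296
YZ = sqrt(1296) = 36

36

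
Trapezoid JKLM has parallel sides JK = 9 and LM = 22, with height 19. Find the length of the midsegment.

midsegment = (9 + 22) / 2 = 31 / 2 = 31/2

31/2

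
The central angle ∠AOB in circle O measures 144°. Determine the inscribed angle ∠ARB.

An inscribed angle intercepts an arc from a point on the circle, while the central angle intercepts the same arc from the center.
The inscribed angle is always half the central angle: 144° / 2 = 72°.

72°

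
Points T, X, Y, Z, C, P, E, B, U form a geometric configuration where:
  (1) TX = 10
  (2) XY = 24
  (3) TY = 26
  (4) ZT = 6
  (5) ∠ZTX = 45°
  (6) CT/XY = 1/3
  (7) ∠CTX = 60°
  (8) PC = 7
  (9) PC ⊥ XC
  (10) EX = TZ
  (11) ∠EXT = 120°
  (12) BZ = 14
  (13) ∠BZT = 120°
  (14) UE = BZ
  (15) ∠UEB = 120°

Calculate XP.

From the given relations: CT = 1/3·XY = 1/3·24 = 8.
Step 1: By the law of cosines on triangle CTX: CX² = 8² + 10² − 2·8·10·cos(60°) = 84, so CX = 2·√21.
Step 2: By the law of cosines on triangle XCP: XP² = (2·√21)² + 7² − 2·2·√21·7·cos(90°) = 133, so XP = √133.

Therefore, the length of XP = √133.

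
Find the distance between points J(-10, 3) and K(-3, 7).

The horizontal distance is |-3 - -10| = 7 and the vertical distance is |7 - 3| = 4.
By the Pythagorean theorem, d = sqrt(7^2 + 4^2) = sqrt(65).

sqrt(65)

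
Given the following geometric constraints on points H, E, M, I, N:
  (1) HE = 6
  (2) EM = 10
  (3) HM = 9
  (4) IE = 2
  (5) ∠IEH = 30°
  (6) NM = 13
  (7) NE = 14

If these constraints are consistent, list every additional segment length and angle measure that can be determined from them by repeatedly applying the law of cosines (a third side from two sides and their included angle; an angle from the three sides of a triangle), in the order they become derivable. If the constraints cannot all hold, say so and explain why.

The constraints are consistent. Derivable facts, in order:
After 1 step:
- HI ≈ 4.38
- ∠EHM = 80.94°
- ∠EMH = 36.34°
- ∠EMN = 73.69°
- ∠ENM = 43.28°
- ∠HEM = 62.72°
- ∠MEN = 63.03°
After 2 steps:
- ∠EHI = 13.19°
- ∠EIH = 136.81°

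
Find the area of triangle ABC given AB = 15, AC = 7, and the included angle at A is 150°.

Area = (1/2) * AB * AC * sin(A)
Area = (1/2) * 15 * 7 * sin(150°)
Area = (1/2) * 15 * 7 * 1/2
Area = 105/4

105/4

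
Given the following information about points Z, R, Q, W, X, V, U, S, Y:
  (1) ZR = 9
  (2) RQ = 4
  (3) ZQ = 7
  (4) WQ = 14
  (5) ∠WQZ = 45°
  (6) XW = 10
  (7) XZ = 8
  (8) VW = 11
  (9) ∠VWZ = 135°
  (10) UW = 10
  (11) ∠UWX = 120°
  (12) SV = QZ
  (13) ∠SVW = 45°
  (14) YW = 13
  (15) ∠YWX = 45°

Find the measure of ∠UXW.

Step 1: By the law of cosines on triangle XWU: XU² = 10² + 10² − 2·10·10·cos(120°) = 300, so XU = 10·√3.
Step 2: By the inverse law of cosines on triangle UXW: cos(∠UXW) = ((10·√3)² + 10² − 10²) / (2·10·√3·10) = 300/346.41 = 0.866, so ∠UXW = 30°.

Therefore, the measure of angle ∠UXW = 30°.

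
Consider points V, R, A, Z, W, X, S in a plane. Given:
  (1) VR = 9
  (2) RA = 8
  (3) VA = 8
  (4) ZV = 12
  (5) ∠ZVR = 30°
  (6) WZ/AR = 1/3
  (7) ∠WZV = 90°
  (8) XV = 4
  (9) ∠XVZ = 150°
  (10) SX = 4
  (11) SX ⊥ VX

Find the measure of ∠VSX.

Step 1: By the law of cosines on triangle SXV: SV² = 4² + 4² − 2·4·4·cos(90°) = 32, so SV = 4·√2.
Step 2: By the inverse law of cosines on triangle VSX: cos(∠VSX) = ((4·√2)² + 4² − 4²) / (2·4·√2·4) = 32/45.25 = 0.7071, so ∠VSX = 45°.

Therefore, the measure of angle ∠VSX = 45°.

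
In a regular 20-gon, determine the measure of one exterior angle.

Each exterior angle of a regular n-gon is 360 / n.
For n = 20: 360 / 20 = 18 degrees.

18 degrees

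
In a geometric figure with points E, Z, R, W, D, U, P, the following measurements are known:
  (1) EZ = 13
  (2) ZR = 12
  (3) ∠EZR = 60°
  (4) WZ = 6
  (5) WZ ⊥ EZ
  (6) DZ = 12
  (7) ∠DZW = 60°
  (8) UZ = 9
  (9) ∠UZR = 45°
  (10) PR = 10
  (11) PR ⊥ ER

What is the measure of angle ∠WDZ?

Step 1: By the law of cosines on triangle DZW: DW² = 12² + 6² − 2·12·6·cos(60°) = 108, so DW = 6·√3.
Step 2: By the inverse law of cosines on triangle WDZ: cos(∠WDZ) = ((6·√3)² + 12² − 6²) / (2·6·√3·12) = 216/249.42 = 0.866, so ∠WDZ = 30°.

Therefore, the measure of angle ∠WDZ = 30°.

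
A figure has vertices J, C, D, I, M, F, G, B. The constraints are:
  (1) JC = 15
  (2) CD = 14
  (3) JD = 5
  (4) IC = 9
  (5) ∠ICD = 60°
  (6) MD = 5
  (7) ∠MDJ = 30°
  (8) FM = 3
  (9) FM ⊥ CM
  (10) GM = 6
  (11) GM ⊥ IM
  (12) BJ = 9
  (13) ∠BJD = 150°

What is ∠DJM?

Step 1: By the law of cosines on triangle JDM: JM² = 5² + 5² − 2·5·5·cos(30°) = 6.7, so JM ≈ 2.59.
Step 2: By the inverse law of cosines on triangle DJM: cos(∠DJM) = (5² + 2.59² − 5²) / (2·5·2.59) = 6.7/25.88 = 0.2588, so ∠DJM = 75°.

Therefore, the measure of angle ∠DJM = 75°.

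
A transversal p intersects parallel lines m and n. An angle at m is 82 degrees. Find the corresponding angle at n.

When a transversal crosses parallel lines, angles in the same position at each intersection are called corresponding angles.
These are always equal, so the answer is 82 degrees.

82 degrees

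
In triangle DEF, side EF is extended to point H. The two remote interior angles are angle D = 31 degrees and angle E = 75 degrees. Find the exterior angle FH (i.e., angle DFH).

The interior angle at F is 180 - 31 - 75 = 74 degrees.
The exterior angle and interior angle at F are supplementary:
Exterior angle = 180 - 74 = 106 degrees.

106 degrees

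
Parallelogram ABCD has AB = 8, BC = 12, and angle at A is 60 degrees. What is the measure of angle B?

Consecutive angles are supplementary: angle B = 180 - 60 = 120 degrees.

120 degrees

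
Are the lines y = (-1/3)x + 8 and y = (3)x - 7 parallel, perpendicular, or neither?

Slope of line 1: m1 = -1/3
Slope of line 2: m2 = 3
m1 * m2 = (-1/3) * (3) = -1 = -1, so the lines are perpendicular.

Perpendicular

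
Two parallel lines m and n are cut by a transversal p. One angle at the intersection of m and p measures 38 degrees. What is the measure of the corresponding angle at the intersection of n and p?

Corresponding angles formed by parallel lines and a transversal are equal.
The given angle is 38 degrees.
The corresponding angle = 38 degrees.

38 degrees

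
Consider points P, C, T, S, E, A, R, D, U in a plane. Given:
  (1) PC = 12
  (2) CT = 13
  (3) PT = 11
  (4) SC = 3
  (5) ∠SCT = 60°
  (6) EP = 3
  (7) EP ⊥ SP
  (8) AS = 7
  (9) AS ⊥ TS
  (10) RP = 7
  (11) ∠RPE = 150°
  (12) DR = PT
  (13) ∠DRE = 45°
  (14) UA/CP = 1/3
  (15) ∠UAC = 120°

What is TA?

Step 1: By the law of cosines on triangle SCT: ST² = 3² + 13² − 2·3·13·cos(60°) = 139, so ST = √139.
Step 2: By the law of cosines on triangle TSA: TA² = √139² + 7² − 2·√139·7·cos(90°) = 188, so TA = 2·√47.

Therefore, the length of TA = 2·√47.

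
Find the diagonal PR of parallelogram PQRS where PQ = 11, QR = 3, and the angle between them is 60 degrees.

Using the law of cosines:
d^2 = 11^2 + 3^2 - 2(11)(3)cos(60 degrees)
d^2 = 121 + 9 - 66*1/2
d^2 = 97
d = sqrt(97)

sqrt(97)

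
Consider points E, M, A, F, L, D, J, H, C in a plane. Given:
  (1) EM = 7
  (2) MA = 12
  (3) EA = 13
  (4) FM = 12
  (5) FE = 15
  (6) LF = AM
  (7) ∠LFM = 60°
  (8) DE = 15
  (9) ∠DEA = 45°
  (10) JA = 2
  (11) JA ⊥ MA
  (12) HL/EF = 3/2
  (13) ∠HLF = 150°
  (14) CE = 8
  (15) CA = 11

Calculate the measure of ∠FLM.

From the given relations: LF = AM = 12.
Step 1: By the law of cosines on triangle LFM: LM² = 12² + 12² − 2·12·12·cos(60°) = 144, so LM = 12.
Step 2: By the inverse law of cosines on triangle FLM: cos(∠FLM) = (12² + 12² − 12²) / (2·12·12) = 144/288 = 0.5, so ∠FLM = 60°.

Therefore, the measure of angle ∠FLM = 60°.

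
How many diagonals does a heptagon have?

Total line segments between 7 vertices = C(7,2) = 21.
Subtract the 7 sides: 21 - 7 = 14 diagonals.

14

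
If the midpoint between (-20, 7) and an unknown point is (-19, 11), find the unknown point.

Using the midpoint formula: M = ((x1 + x2)/2, (y1 + y2)/2)
We know M = (-19, 11) and D = (-20, 7)
For x: -19 = (-20 + x2)/2, so x2 = 2*-19 - -20 = -18
For y: 11 = (7 + y2)/2, so y2 = 2*11 - 7 = 15
B = (-18, 15)

(-18, 15)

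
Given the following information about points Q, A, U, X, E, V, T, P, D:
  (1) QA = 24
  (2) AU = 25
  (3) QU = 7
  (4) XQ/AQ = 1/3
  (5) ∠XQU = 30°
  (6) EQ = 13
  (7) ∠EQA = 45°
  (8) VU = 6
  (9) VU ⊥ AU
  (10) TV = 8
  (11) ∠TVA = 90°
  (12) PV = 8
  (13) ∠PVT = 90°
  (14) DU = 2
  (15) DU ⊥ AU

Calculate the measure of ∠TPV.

Step 1: By the law of cosines on triangle PVT: PT² = 8² + 8² − 2·8·8·cos(90°) = 128, so PT = 8·√2.
Step 2: By the inverse law of cosines on triangle TPV: cos(∠TPV) = ((8·√2)² + 8² − 8²) / (2·8·√2·8) = 128/181.02 = 0.7071, so ∠TPV = 45°.

Therefore, the measure of angle ∠TPV = 45°.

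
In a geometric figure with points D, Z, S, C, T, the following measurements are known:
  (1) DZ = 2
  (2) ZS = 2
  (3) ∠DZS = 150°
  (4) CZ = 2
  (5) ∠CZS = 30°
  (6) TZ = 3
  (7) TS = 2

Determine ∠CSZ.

Step 1: By the law of cosines on triangle SZC: SC² = 2² + 2² − 2·2·2·cos(30°) = 1.07, so SC ≈ 1.04.
Step 2: By the inverse law of cosines on triangle CSZ: cos(∠CSZ) = (1.04² + 2² − 2²) / (2·1.04·2) = 1.07/4.14 = 0.2588, so ∠CSZ = 75°.

Therefore, the measure of angle ∠CSZ = 75°.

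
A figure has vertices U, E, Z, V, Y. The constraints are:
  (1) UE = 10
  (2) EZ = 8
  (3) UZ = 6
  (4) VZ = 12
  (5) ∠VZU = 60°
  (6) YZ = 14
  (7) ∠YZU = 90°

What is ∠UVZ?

Step 1: By the law of cosines on triangle VZU: VU² = 12² + 6² − 2·12·6·cos(60°) = 108, so VU = 6·√3.
Step 2: By the inverse law of cosines on triangle UVZ: cos(∠UVZ) = ((6·√3)² + 12² − 6²) / (2·6·√3·12) = 216/249.42 = 0.866, so ∠UVZ = 30°.

Therefore, the measure of angle ∠UVZ = 30°.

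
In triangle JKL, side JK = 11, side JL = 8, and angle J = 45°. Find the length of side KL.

Law of cosines: KL^2 = 11^2 + 8^2 - 2(11)(8)cos(45°) = 185 - 88*sqrt(2), so KL = sqrt(185 - 88*sqrt(2)).

sqrt(185 - 88*sqrt(2))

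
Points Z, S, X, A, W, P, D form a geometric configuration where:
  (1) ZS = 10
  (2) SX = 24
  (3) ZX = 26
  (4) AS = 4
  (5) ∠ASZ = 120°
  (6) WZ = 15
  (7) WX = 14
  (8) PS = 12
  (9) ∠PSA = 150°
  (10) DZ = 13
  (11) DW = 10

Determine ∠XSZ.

Step 1: By the inverse law of cosines on triangle XSZ: cos(∠XSZ) = (24² + 10² − 26²) / (2·24·10) = 0/480 = 0, so ∠XSZ = 90°.

Therefore, the measure of angle ∠XSZ = 90°.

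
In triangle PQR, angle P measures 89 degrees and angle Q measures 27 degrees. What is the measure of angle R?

The interior angles sum to 180°: angle R = 180 - 89 - 27 = 64°.
The triangle is acute (angles 89°, 27°, 64°).

64 degrees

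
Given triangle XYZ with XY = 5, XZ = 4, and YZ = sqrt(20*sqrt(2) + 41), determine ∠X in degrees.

By the inverse law of cosines: cos(X) = (XY² + XZ² - YZ²) / (2 × XY × XZ)
cos(X) = (5² + 4² - (sqrt(20*sqrt(2) + 41))²) / (2 × 5 × 4)
cos(X) = (25 + 16 - (20*sqrt(2) + 41)) / 40
cos(X) = -sqrt(2)/2
X = arccos(-sqrt(2)/2) = 135°

135°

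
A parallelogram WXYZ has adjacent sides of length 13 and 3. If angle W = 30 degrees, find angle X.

Opposite sides of a parallelogram are parallel, so consecutive angles form co-interior angles on a transversal.
Co-interior angles sum to 180°, giving angle X = 180 - 30 = 150 degrees.

150 degrees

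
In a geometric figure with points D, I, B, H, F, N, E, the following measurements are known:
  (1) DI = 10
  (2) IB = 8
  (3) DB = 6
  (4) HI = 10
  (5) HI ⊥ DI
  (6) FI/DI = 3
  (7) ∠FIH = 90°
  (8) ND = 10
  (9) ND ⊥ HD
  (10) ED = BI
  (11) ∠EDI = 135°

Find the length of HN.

Step 1: By the law of cosines on triangle DIH: DH² = 10² + 10² − 2·10·10·cos(90°) = 200, so DH = 10·√2.
Step 2: By the law of cosines on triangle HDN: HN² = (10·√2)² + 10² − 2·10·√2·10·cos(90°) = 300, so HN = 10·√3.

Therefore, the length of HN = 10·√3.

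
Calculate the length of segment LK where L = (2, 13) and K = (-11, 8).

d = sqrt((-11 - 2)^2 + (8 - 13)^2)
d = sqrt(-13^2 + -5^2)
d = sqrt(169 + 25)
d = sqrt(194)

sqrt(194)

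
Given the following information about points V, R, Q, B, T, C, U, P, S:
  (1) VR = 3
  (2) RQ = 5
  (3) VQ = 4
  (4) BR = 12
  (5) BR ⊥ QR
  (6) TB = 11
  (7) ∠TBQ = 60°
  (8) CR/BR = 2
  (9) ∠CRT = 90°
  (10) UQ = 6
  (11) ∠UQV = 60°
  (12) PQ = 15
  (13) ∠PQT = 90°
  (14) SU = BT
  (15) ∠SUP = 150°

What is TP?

Step 1: By the law of cosines on triangle BRQ: BQ² = 12² + 5² − 2·12·5·cos(90°) = 169, so BQ = 13.
Step 2: By the law of cosines on triangle QBT: QT² = 13² + 11² − 2·13·11·cos(60°) = 147, so QT = 7·√3.
Step 3: By the law of cosines on triangle TQP: TP² = (7·√3)² + 15² − 2·7·√3·15·cos(90°) = 372, so TP = 2·√93.

Therefore, the length of TP = 2·√93.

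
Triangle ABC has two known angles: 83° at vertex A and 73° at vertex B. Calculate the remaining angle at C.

The interior angles sum to 180°: angle C = 180 - 83 - 73 = 24°.
The triangle is acute (angles 83°, 73°, 24°).

24 degrees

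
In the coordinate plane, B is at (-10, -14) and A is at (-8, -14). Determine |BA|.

The horizontal distance is |-8 - -10| = 2 and the vertical distance is |-14 - -14| = 0.
By the Pythagorean theorem, d = sqrt(2^2 + 0^2) = sqrt(4) = 2.

2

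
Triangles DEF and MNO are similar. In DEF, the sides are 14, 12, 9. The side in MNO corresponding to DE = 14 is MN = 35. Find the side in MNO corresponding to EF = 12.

Since the triangles are similar, the ratio of corresponding sides is constant.
Scale factor k = MN / DE = 35 / 14 = 5/2
NO = k * EF = 5/2 * 12 = 30

30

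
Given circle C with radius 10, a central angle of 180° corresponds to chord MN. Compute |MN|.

Chord length = 2r sin(θ/2)
= 2 × 10 × sin(180°/2)
= 2 × 10 × sin(90°)
= 20

20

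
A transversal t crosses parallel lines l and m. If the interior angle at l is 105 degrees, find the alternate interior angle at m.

Alternate interior angles formed by parallel lines and a transversal are equal.
The given angle is 105 degrees.
The alternate interior angle = 105 degrees.

105 degrees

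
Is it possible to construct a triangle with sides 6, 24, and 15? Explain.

No.
The triangle inequality is violated: 6 + 15 = 21 ≤ 24.
These lengths cannot form a triangle.

No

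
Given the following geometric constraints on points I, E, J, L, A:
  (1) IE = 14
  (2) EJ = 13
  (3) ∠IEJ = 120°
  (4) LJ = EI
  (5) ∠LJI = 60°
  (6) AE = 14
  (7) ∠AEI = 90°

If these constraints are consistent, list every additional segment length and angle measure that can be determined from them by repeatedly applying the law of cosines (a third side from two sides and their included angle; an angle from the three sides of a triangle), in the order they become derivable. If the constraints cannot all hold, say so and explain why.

The constraints are consistent. Derivable facts, in order:
After 1 step:
- IA = 14·√2
- IJ ≈ 23.39
After 2 steps:
- IL ≈ 20.39
- ∠AIE = 45°
- ∠EAI = 45°
- ∠EIJ = 28.78°
- ∠EJI = 31.22°
After 3 steps:
- ∠ILJ = 83.5°
- ∠JIL = 36.5°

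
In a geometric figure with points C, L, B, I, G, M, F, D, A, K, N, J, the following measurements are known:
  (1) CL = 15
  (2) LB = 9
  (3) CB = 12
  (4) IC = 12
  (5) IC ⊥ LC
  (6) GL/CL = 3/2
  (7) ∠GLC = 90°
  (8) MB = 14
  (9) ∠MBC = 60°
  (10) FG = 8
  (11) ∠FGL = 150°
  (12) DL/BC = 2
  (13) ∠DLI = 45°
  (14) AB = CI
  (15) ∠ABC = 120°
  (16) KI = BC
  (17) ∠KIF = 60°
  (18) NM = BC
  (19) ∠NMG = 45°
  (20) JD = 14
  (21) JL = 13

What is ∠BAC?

From the given relations: AB = CI = 12.
Step 1: By the law of cosines on triangle ABC: AC² = 12² + 12² − 2·12·12·cos(120°) = 432, so AC = 12·√3.
Step 2: By the inverse law of cosines on triangle BAC: cos(∠BAC) = (12² + (12·√3)² − 12²) / (2·12·12·√3) = 432/498.83 = 0.866, so ∠BAC = 30°.

Therefore, the measure of angle ∠BAC = 30°.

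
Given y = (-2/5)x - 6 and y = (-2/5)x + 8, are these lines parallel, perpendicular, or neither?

Slope of line 1: m1 = -2/5
Slope of line 2: m2 = -2/5
m1 = m2, so the lines are parallel.

Parallel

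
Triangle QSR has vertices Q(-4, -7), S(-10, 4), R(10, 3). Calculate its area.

The Shoelace formula computes the area from vertex coordinates by summing cross products.
For vertices (-4,-7), (-10,4), (10,3):
Signed sum = -4*4 - -10*-7 + -10*3 - 10*4 + 10*-7 - -4*3
= -86 + -70 + -58 = -214
Area = (1/2)|-214| = 107.

107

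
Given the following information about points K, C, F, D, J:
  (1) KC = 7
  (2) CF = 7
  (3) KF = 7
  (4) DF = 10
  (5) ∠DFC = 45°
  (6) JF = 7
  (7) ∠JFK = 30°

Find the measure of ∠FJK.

Step 1: By the law of cosines on triangle JFK: JK² = 7² + 7² − 2·7·7·cos(30°) = 13.13, so JK ≈ 3.62.
Step 2: By the inverse law of cosines on triangle FJK: cos(∠FJK) = (7² + 3.62² − 7²) / (2·7·3.62) = 13.13/50.73 = 0.2588, so ∠FJK = 75°.

Therefore, the measure of angle ∠FJK = 75°.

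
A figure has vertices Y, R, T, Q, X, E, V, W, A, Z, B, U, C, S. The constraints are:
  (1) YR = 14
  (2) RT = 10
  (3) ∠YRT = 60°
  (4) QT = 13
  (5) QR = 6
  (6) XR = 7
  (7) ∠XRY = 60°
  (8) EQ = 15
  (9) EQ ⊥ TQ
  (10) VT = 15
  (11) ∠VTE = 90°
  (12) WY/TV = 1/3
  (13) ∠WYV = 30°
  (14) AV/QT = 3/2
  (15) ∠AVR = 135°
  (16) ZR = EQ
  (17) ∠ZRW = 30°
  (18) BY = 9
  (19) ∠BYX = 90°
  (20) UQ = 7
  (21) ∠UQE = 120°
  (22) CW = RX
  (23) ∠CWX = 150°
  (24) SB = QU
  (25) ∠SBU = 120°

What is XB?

Step 1: By the law of cosines on triangle XRY: XY² = 7² + 14² − 2·7·14·cos(60°) = 147, so XY = 7·√3.
Step 2: By the law of cosines on triangle XYB: XB² = (7·√3)² + 9² − 2·7·√3·9·cos(90°) = 228, so XB = 2·√57.

Therefore, the length of XB = 2·√57.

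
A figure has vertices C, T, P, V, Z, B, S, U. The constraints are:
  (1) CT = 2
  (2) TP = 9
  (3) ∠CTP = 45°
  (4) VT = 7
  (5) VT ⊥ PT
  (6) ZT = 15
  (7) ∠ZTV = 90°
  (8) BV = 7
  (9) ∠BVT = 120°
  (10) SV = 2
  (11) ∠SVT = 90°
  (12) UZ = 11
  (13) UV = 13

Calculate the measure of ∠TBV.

Step 1: By the law of cosines on triangle BVT: BT² = 7² + 7² − 2·7·7·cos(120°) = 147, so BT = 7·√3.
Step 2: By the inverse law of cosines on triangle TBV: cos(∠TBV) = ((7·√3)² + 7² − 7²) / (2·7·√3·7) = 147/169.74 = 0.866, so ∠TBV = 30°.

Therefore, the measure of angle ∠TBV = 30°.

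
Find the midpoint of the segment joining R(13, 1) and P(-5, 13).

M = ((x₁ + x₂)/2, (y₁ + y₂)/2)
= ((13 + -5)/2, (1 + 13)/2)
= (8/2, 14/2) = (4, 7)

(4, 7)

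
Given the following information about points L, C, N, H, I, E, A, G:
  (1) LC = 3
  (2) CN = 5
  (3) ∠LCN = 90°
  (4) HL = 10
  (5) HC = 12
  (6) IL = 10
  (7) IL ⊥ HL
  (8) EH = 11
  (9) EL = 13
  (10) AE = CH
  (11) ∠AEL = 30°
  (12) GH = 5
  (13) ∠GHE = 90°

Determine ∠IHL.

Step 1: By the law of cosines on triangle HLI: HI² = 10² + 10² − 2·10·10·cos(90°) = 200, so HI = 10·√2.
Step 2: By the inverse law of cosines on triangle IHL: cos(∠IHL) = ((10·√2)² + 10² − 10²) / (2·10·√2·10) = 200/282.84 = 0.7071, so ∠IHL = 45°.

Therefore, the measure of angle ∠IHL = 45°.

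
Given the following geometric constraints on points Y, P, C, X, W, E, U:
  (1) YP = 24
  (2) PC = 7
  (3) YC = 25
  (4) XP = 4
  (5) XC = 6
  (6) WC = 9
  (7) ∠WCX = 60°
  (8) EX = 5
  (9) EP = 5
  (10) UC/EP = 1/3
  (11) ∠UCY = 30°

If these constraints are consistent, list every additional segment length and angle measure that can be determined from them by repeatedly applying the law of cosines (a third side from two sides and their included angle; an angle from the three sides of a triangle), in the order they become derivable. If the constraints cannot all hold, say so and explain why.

The constraints are consistent. Derivable facts, in order:
After 1 step:
- XW = 3·√7
- YU ≈ 23.57
- ∠CPX = 58.81°
- ∠CPY = 90°
- ∠CXP = 86.42°
- ∠CYP = 16.26°
- ∠EPX = 66.42°
- ∠EXP = 66.42°
- ∠PCX = 34.77°
- ∠PCY = 73.74°
- ∠PEX = 47.16°
After 2 steps:
- ∠CUY = 147.97°
- ∠CWX = 40.89°
- ∠CXW = 79.11°
- ∠CYU = 2.03°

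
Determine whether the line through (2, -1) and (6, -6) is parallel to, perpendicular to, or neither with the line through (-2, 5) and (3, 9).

Slope of line 1: m1 = (-6 - -1)/(6 - 2) = -5/4 = -5/4
Slope of line 2: m2 = (9 - 5)/(3 - -2) = 4/5 = 4/5
m1 * m2 = (-5/4) * (4/5) = -1 = -1, so the lines are perpendicular.

Perpendicular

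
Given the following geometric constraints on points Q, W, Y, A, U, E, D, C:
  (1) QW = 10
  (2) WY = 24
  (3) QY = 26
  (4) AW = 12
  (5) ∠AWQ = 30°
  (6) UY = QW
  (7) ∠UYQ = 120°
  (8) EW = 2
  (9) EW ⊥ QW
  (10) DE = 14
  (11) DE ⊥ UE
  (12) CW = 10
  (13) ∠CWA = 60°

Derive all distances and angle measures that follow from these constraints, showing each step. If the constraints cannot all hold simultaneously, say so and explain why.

The constraints are consistent.

From the given relations:
  UY = QW = 10

Step 1: From QW = 10, WA = 12, and ∠QWA = 30°, by the law of cosines:
  QA² = QW² + WA² - 2·QW·WA·cos(30°) = 100 + 144 - 207.8 = 36.15
  QA ≈ 6.01

Step 2: From QY = 26, YU = 10, and ∠QYU = 120°, by the law of cosines:
  QU² = QY² + YU² - 2·QY·YU·cos(120°) = 676 + 100 + 260 = 1036
  QU ≈ 32.19

Step 3: From QW = 10, WE = 2, and ∠QWE = 90°, by the law of cosines:
  QE² = QW² + WE² - 2·QW·WE·cos(90°) = 100 + 4 - 0 = 104
  QE = 2·√26

Step 4: From AW = 12, WC = 10, and ∠AWC = 60°, by the law of cosines:
  AC² = AW² + WC² - 2·AW·WC·cos(60°) = 144 + 100 - 120 = 124
  AC = 2·√31

Step 5: From QW = 10, QY = 26, WY = 24, by the inverse law of cosines:
  cos(∠WQY) = (QW² + QY² - WY²) / (2·QW·QY)
  ∠WQY = 67.38°

Step 6: From WQ = 10, WY = 24, QY = 26, by the inverse law of cosines:
  cos(∠QWY) = (WQ² + WY² - QY²) / (2·WQ·WY)
  ∠QWY = 90°

Step 7: From YQ = 26, YW = 24, QW = 10, by the inverse law of cosines:
  cos(∠QYW) = (YQ² + YW² - QW²) / (2·YQ·YW)
  ∠QYW = 22.62°

Step 8: From QA = 6.01, QW = 10, AW = 12, by the inverse law of cosines:
  cos(∠AQW) = (QA² + QW² - AW²) / (2·QA·QW)
  ∠AQW = 93.74°

Step 9: From QE = 2·√26, QW = 10, EW = 2, by the inverse law of cosines:
  cos(∠EQW) = (QE² + QW² - EW²) / (2·QE·QW)
  ∠EQW = 11.31°

Step 10: From QU = 32.19, QY = 26, UY = 10, by the inverse law of cosines:
  cos(∠UQY) = (QU² + QY² - UY²) / (2·QU·QY)
  ∠UQY = 15.61°

Step 11: From AC = 2·√31, AW = 12, CW = 10, by the inverse law of cosines:
  cos(∠CAW) = (AC² + AW² - CW²) / (2·AC·AW)
  ∠CAW = 51.05°

Step 12: From AQ = 6.01, AW = 12, QW = 10, by the inverse law of cosines:
  cos(∠QAW) = (AQ² + AW² - QW²) / (2·AQ·AW)
  ∠QAW = 56.26°

Step 13: From UQ = 32.19, UY = 10, QY = 26, by the inverse law of cosines:
  cos(∠QUY) = (UQ² + UY² - QY²) / (2·UQ·UY)
  ∠QUY = 44.39°

Step 14: From EQ = 2·√26, EW = 2, QW = 10, by the inverse law of cosines:
  cos(∠QEW) = (EQ² + EW² - QW²) / (2·EQ·EW)
  ∠QEW = 78.69°

Step 15: From CA = 2·√31, CW = 10, AW = 12, by the inverse law of cosines:
  cos(∠ACW) = (CA² + CW² - AW²) / (2·CA·CW)
  ∠ACW = 68.95°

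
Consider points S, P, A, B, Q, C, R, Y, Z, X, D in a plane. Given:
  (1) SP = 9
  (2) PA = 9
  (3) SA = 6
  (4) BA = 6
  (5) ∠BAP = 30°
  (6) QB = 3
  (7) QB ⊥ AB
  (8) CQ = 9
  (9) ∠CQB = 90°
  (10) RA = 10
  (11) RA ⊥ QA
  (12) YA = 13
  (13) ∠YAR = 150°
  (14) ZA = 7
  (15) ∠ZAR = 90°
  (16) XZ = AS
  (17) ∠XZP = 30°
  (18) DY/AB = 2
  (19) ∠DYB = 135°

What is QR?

Step 1: By the law of cosines on triangle QBA: QA² = 3² + 6² − 2·3·6·cos(90°) = 45, so QA = 3·√5.
Step 2: By the law of cosines on triangle QAR: QR² = (3·√5)² + 10² − 2·3·√5·10·cos(90°) = 145, so QR = √145.

Therefore, the length of QR = √145.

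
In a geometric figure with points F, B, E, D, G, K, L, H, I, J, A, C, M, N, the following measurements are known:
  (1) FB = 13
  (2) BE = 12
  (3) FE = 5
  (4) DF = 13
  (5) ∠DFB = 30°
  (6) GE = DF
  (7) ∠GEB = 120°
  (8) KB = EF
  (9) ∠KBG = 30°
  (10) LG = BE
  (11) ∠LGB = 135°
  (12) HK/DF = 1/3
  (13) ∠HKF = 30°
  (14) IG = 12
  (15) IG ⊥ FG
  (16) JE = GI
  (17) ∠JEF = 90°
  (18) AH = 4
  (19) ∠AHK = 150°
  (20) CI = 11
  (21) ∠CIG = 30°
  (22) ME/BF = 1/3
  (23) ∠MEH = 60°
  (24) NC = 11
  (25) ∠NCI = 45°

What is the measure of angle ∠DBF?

Step 1: By the law of cosines on triangle BFD: BD² = 13² + 13² − 2·13·13·cos(30°) = 45.28, so BD ≈ 6.73.
Step 2: By the inverse law of cosines on triangle DBF: cos(∠DBF) = (6.73² + 13² − 13²) / (2·6.73·13) = 45.28/174.96 = 0.2588, so ∠DBF = 75°.

Therefore, the measure of angle ∠DBF = 75°.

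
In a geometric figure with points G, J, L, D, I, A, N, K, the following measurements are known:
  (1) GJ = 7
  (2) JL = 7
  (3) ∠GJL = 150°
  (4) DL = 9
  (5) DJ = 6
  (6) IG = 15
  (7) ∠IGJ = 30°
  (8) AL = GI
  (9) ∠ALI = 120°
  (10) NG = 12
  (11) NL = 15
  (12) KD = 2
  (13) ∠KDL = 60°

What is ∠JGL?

Step 1: By the law of cosines on triangle GJL: GL² = 7² + 7² − 2·7·7·cos(150°) = 182.87, so GL ≈ 13.52.
Step 2: By the inverse law of cosines on triangle JGL: cos(∠JGL) = (7² + 13.52² − 7²) / (2·7·13.52) = 182.87/189.32 = 0.9659, so ∠JGL = 15°.

Therefore, the measure of angle ∠JGL = 15°.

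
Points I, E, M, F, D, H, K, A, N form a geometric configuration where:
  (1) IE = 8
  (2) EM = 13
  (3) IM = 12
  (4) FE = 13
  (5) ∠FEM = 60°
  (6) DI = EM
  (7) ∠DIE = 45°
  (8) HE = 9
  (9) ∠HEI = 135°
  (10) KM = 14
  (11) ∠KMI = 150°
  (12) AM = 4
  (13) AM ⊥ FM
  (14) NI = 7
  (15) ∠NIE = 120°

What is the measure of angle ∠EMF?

Step 1: By the law of cosines on triangle MEF: MF² = 13² + 13² − 2·13·13·cos(60°) = 169, so MF = 13.
Step 2: By the inverse law of cosines on triangle EMF: cos(∠EMF) = (13² + 13² − 13²) / (2·13·13) = 169/338 = 0.5, so ∠EMF = 60°.

Therefore, the measure of angle ∠EMF = 60°.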